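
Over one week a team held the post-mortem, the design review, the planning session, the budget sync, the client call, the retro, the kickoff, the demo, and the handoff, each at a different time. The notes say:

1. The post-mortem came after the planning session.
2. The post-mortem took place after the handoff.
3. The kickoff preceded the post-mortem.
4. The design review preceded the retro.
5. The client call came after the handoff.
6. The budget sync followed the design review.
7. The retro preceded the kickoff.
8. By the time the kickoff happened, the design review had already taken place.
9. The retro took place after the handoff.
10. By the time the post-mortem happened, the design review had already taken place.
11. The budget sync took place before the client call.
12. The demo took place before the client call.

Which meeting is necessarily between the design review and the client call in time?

Tracing the constraints gives the design review → the budget sync → the client call, so the budget sync sits after the design review and before the client call.
No other meeting is forced both after the design review and before the client call.

the budget sync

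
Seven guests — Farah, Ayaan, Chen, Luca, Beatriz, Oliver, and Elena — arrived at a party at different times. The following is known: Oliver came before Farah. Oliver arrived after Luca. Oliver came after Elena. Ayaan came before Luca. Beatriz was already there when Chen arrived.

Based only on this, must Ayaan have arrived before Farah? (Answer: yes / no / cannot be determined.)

Chain the constraints: Ayaan → Luca → Oliver → Farah. Each link is directly stated, so Ayaan comes before Farah.

yes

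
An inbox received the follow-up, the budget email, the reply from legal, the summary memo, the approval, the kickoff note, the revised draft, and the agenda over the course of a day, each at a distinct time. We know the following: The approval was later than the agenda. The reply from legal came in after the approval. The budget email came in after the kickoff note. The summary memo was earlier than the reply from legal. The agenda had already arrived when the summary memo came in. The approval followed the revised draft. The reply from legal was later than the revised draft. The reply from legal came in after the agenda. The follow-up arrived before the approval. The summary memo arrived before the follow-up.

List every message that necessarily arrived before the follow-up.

Directly stated before the follow-up: the summary memo.
The agenda reaches the follow-up via the agenda → the summary memo → the follow-up.

the agenda, the summary memo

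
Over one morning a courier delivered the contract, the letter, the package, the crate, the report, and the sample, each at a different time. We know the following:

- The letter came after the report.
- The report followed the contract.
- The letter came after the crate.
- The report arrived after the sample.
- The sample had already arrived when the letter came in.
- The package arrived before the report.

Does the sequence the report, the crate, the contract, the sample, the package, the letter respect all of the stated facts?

no

The constraints require the sample before the report, but in the proposed sequence the report appears ahead of the sample. That one violation is enough.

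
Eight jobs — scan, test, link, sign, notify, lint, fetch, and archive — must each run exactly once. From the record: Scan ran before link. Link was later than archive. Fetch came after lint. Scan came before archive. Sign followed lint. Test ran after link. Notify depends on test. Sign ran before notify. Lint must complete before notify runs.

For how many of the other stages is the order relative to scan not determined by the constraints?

3

Forced after scan: archive, link, notify, and test.
That leaves fetch, lint, and sign with no forced order relative to scan — 3.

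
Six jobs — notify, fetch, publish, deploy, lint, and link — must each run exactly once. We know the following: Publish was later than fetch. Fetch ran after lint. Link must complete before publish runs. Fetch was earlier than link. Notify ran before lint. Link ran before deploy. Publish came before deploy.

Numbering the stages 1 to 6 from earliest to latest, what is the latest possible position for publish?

5

Publish must come before deploy — 1 stage forced after it.
Everything else can be placed before publish in some valid order, so publish can sit as late as position 6 − 1 = 5.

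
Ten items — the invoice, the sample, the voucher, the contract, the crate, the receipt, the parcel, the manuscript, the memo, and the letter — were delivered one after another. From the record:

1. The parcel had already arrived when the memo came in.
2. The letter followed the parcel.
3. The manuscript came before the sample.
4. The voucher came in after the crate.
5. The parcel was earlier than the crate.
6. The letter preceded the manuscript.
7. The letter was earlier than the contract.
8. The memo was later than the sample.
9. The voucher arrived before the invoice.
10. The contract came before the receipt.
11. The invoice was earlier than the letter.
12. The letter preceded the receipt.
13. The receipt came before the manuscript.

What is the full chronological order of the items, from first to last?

The constraints fix every adjacent pair, so only one ordering works:
the parcel → the crate → the voucher → the invoice → the letter → the contract → the receipt → the manuscript → the sample → the memo.

the parcel, the crate, the voucher, the invoice, the letter, the contract, the receipt, the manuscript, the sample, the memo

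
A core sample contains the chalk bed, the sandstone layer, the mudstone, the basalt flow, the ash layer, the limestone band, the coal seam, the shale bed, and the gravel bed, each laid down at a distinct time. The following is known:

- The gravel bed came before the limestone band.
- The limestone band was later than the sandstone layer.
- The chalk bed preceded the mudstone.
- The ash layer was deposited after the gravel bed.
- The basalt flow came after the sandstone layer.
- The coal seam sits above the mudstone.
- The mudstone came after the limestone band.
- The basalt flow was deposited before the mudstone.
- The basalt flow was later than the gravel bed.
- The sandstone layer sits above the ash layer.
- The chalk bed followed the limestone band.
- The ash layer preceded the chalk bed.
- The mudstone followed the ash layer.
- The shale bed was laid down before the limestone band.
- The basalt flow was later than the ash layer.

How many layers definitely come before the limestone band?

Directly stated before the limestone band: the gravel bed, the sandstone layer, and the shale bed.
The ash layer reaches the limestone band via the ash layer → the sandstone layer → the limestone band.
That's the ash layer, the gravel bed, the sandstone layer, and the shale bed — 4 in all.

4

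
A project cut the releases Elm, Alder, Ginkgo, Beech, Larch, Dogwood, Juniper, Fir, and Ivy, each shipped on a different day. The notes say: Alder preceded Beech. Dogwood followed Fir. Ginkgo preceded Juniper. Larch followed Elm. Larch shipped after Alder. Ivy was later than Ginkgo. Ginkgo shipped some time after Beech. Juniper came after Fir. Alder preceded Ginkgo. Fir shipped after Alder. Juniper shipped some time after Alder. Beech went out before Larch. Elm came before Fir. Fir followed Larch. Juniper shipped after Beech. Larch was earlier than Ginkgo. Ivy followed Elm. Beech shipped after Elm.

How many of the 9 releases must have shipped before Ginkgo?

4

Directly stated before Ginkgo: Alder, Beech, and Larch.
Elm reaches Ginkgo via Elm → Larch → Ginkgo.
No chain forces Dogwood (or any of the others) ahead of Ginkgo.
That's Alder, Beech, Elm, and Larch — 4 in all.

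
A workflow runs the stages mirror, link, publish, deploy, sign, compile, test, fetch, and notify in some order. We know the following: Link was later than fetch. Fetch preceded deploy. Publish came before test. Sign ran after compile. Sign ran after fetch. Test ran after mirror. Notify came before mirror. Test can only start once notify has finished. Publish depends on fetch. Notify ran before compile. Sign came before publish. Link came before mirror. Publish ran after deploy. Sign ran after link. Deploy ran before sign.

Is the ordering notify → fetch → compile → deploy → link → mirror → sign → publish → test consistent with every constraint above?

Check each stated constraint against the proposed order — e.g. fetch is ahead of publish; notify is ahead of test. Every pair is in the required order; nothing is violated.

yes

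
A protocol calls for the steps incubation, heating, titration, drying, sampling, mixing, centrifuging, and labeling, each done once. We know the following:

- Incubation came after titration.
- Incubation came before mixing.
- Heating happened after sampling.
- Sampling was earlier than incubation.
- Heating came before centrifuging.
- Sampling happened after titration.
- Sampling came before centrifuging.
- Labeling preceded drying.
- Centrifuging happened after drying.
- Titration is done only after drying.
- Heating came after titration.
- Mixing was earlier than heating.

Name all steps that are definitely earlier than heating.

Directly stated before heating: mixing, sampling, and titration.
Drying reaches heating via drying → titration → heating.
Incubation reaches heating via incubation → mixing → heating.
Labeling reaches heating via labeling → drying → titration → heating.
No chain forces centrifuging ahead of heating.

drying, incubation, labeling, mixing, sampling, titration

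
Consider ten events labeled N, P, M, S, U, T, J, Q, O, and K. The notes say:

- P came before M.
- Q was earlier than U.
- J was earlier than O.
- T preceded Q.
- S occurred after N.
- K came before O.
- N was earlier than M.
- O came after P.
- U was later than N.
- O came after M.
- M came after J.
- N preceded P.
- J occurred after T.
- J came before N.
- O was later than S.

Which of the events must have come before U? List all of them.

Directly stated before U: N and Q.
J reaches U via J → N → U.
T reaches U via T → Q → U.

J, N, Q, T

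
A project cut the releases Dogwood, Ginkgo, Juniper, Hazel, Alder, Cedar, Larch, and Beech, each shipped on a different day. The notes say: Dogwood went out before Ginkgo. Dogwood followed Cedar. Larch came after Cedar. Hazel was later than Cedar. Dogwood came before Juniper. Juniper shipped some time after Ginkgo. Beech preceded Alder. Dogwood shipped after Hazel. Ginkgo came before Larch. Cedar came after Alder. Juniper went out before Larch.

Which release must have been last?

Every other release has a chain of constraints placing it before Larch, so Larch is last.

Larch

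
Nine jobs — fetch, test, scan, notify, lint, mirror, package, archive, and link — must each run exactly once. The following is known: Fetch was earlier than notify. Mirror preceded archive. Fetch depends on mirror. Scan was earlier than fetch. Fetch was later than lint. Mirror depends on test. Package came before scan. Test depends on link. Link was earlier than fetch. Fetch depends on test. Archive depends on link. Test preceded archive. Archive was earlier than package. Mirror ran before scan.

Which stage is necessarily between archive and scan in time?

package

Tracing the constraints gives archive → package → scan, so package sits after archive and before scan.
No other stage is forced both after archive and before scan.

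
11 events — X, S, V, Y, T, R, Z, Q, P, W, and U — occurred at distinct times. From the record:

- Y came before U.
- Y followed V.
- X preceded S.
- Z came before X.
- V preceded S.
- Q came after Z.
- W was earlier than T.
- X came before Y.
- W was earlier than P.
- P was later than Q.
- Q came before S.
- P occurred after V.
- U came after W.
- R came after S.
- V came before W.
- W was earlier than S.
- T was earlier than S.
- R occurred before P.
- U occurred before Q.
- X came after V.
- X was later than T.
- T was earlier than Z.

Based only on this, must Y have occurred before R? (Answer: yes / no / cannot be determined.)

yes

Chain the constraints: Y → U → Q → S → R. Each link is directly stated, so Y comes before R.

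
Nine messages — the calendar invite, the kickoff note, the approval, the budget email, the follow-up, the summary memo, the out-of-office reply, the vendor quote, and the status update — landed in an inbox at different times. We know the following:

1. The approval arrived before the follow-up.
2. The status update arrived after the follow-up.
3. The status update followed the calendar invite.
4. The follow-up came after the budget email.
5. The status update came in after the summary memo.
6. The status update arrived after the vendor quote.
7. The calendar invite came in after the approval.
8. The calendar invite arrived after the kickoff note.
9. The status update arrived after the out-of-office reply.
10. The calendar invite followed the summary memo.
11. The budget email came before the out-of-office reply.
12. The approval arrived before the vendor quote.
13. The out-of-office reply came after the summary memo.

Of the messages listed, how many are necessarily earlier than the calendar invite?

3

Directly stated before the calendar invite: the approval, the kickoff note, and the summary memo.
That's the approval, the kickoff note, and the summary memo — 3 in all.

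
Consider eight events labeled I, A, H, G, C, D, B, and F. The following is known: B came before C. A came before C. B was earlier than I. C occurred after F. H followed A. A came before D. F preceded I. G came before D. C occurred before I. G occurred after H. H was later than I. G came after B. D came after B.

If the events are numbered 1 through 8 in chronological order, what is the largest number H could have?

6

H must come before D and G — 2 events forced after it.
Everything else can be placed before H in some valid order, so H can sit as late as position 8 − 2 = 6.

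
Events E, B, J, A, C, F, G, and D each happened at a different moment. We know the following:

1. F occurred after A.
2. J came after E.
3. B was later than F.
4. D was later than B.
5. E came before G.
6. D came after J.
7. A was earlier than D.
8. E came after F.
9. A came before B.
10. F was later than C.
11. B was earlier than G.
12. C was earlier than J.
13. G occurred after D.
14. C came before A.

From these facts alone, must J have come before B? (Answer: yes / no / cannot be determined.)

No chain of stated constraints runs from J to B, and none runs from B to J either.
So the relative order of J and B is not fixed by the given facts.

cannot be determined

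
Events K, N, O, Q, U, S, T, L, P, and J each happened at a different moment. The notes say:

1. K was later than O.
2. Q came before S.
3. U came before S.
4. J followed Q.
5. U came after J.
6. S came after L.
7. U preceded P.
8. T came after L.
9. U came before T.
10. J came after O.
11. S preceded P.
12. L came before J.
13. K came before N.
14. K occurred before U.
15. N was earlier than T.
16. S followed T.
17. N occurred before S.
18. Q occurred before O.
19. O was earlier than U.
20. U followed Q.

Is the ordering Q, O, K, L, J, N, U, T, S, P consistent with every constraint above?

Check each stated constraint against the proposed order — e.g. Q is ahead of U; Q is ahead of S. Every pair is in the required order; nothing is violated.

yes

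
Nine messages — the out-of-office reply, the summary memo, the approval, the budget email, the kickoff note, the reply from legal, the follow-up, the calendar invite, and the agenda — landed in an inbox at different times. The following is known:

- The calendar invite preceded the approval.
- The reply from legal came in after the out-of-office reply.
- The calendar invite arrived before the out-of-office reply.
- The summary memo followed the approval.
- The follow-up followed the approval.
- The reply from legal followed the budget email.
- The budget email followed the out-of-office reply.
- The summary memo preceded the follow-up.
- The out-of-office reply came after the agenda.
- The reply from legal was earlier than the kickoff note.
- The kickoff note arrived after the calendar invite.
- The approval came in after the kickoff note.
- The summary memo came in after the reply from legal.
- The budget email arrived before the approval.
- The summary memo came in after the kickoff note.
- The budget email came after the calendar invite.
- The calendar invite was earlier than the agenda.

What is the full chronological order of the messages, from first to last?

The constraints fix every adjacent pair, so only one ordering works:
the calendar invite → the agenda → the out-of-office reply → the budget email → the reply from legal → the kickoff note → the approval → the summary memo → the follow-up.

the calendar invite, the agenda, the out-of-office reply, the budget email, the reply from legal, the kickoff note, the approval, the summary memo, the follow-up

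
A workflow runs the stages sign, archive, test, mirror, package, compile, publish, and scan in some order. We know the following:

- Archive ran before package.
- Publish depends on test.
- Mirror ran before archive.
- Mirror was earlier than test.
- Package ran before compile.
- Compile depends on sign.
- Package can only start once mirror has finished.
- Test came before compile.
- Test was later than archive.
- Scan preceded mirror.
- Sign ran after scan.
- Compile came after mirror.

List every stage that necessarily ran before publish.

archive, mirror, scan, test

Directly stated before publish: test.
Archive reaches publish via archive → test → publish.
Mirror reaches publish via mirror → test → publish.
Scan reaches publish via scan → mirror → test → publish.
No chain forces package (or any of the others) ahead of publish.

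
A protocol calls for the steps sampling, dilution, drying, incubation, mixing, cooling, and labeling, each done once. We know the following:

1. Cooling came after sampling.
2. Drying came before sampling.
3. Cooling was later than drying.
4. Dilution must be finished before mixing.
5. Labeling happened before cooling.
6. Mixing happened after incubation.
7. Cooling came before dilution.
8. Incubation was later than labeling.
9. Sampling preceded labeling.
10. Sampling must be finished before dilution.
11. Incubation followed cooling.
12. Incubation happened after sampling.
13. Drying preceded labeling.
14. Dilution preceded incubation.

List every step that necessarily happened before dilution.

Directly stated before dilution: cooling and sampling.
Drying reaches dilution via drying → cooling → dilution.
Labeling reaches dilution via labeling → cooling → dilution.

cooling, drying, labeling, sampling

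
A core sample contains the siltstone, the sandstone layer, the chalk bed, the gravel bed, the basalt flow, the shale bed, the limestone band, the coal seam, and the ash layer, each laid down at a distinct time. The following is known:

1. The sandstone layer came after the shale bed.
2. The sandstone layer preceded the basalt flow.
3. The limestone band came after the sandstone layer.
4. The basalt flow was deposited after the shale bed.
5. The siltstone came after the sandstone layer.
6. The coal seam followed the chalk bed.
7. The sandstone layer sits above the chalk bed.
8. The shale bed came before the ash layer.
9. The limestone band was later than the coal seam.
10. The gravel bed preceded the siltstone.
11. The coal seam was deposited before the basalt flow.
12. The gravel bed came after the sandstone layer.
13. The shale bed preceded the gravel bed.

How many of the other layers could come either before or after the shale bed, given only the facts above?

Forced after the shale bed: the ash layer, the basalt flow, the gravel bed, the limestone band, the sandstone layer, and the siltstone.
That leaves the chalk bed and the coal seam with no forced order relative to the shale bed — 2.

2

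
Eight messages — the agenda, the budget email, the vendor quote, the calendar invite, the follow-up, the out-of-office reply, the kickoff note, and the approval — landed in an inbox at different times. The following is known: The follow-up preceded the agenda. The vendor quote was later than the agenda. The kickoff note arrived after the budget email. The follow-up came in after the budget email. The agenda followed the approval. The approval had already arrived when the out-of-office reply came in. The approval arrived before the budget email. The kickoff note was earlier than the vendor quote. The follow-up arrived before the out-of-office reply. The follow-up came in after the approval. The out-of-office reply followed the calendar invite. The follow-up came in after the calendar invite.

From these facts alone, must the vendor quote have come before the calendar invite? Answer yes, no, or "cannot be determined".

no

Tracing the constraints gives the calendar invite → the follow-up → the agenda → the vendor quote, so the calendar invite must come before the vendor quote.
That means the vendor quote cannot be before the calendar invite.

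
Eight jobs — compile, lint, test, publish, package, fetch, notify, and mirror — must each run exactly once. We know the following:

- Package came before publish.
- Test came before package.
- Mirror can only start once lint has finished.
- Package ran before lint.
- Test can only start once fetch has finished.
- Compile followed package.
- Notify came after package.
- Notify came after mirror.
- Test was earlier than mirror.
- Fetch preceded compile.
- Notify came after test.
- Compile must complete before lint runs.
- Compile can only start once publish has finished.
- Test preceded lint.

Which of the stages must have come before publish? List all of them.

fetch, package, test

Directly stated before publish: package.
Fetch reaches publish via fetch → test → package → publish.
Test reaches publish via test → package → publish.
No chain forces compile (or any of the others) ahead of publish.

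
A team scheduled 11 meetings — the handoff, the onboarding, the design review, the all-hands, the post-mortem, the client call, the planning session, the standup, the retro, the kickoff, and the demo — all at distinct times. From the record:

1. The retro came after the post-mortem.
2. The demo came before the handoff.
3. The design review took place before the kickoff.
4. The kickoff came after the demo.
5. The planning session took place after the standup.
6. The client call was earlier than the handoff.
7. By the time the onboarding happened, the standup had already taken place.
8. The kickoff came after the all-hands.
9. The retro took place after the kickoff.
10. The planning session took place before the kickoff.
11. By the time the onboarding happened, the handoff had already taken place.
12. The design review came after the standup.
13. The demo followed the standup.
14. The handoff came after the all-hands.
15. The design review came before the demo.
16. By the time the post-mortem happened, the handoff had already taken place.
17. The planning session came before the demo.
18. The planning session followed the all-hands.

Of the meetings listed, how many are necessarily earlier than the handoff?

6

Directly stated before the handoff: the all-hands, the client call, and the demo.
The design review reaches the handoff via the design review → the demo → the handoff.
The planning session reaches the handoff via the planning session → the demo → the handoff.
The standup reaches the handoff via the standup → the demo → the handoff.
That's the all-hands, the client call, the demo, the design review, the planning session, and the standup — 6 in all.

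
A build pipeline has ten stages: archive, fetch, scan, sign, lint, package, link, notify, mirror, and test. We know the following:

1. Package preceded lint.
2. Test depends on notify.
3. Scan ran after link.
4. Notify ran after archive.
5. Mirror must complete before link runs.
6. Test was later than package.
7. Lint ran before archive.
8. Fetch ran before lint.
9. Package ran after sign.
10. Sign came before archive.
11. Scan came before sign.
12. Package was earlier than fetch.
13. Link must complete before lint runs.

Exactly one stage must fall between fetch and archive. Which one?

Tracing the constraints gives fetch → lint → archive, so lint sits after fetch and before archive.
No other stage is forced both after fetch and before archive.

lint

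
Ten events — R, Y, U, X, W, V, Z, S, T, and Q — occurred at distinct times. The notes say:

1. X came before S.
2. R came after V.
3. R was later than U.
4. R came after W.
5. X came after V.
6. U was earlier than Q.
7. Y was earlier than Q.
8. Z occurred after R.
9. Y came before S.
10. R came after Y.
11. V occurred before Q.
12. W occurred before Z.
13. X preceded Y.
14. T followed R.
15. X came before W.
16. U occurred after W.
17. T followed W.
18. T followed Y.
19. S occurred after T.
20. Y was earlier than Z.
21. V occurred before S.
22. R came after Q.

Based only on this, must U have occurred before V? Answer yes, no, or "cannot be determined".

no

Tracing the constraints gives V → X → W → U, so V must come before U.
That means U cannot be before V.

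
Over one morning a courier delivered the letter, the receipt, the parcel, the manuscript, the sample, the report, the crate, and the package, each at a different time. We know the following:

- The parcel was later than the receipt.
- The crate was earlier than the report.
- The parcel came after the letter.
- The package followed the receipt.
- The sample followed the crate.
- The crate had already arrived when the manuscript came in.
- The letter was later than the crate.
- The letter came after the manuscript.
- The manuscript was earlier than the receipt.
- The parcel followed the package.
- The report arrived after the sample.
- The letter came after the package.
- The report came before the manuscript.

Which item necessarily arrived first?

The crate has a chain of constraints placing it before every other item, so the crate must be first.

the crate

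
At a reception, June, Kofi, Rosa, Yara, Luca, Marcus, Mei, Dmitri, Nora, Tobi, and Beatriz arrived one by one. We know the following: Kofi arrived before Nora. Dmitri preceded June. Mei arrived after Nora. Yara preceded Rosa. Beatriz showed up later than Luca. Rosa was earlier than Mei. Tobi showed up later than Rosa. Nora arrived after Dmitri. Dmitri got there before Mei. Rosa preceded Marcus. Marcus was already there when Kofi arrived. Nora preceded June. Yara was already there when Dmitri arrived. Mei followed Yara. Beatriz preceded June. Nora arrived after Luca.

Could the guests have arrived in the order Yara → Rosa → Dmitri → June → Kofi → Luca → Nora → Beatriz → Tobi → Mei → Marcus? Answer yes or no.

The constraints require Marcus before Kofi, but in the proposed sequence Kofi appears ahead of Marcus. That one violation is enough.

no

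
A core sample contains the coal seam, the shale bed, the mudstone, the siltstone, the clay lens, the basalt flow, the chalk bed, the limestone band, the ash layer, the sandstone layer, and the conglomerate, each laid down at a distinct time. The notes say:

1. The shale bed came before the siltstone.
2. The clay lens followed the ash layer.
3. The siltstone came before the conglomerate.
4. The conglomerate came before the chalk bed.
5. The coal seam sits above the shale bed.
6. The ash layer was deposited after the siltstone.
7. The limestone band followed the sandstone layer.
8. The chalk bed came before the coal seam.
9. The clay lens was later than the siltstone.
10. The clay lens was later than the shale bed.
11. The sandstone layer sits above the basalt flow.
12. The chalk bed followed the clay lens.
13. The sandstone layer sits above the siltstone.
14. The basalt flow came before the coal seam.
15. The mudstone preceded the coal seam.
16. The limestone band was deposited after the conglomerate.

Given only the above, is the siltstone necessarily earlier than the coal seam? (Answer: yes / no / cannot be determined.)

yes

Chain the constraints: the siltstone → the clay lens → the chalk bed → the coal seam. Each link is directly stated, so the siltstone comes before the coal seam.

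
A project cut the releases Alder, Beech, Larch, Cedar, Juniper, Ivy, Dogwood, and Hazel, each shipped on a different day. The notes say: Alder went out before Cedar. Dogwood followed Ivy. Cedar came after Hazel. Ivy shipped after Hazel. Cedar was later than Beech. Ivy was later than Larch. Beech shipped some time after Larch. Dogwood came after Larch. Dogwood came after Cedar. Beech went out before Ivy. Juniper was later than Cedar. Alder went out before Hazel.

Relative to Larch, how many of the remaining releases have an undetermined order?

2

Forced after Larch: Beech, Cedar, Dogwood, Ivy, and Juniper.
That leaves Alder and Hazel with no forced order relative to Larch — 2.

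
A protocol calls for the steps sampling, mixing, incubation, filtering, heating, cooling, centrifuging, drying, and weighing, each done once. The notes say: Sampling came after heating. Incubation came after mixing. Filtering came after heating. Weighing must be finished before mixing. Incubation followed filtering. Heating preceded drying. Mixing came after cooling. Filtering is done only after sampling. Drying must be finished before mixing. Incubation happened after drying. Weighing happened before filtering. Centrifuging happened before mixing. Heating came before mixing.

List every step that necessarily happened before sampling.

heating

Directly stated before sampling: heating.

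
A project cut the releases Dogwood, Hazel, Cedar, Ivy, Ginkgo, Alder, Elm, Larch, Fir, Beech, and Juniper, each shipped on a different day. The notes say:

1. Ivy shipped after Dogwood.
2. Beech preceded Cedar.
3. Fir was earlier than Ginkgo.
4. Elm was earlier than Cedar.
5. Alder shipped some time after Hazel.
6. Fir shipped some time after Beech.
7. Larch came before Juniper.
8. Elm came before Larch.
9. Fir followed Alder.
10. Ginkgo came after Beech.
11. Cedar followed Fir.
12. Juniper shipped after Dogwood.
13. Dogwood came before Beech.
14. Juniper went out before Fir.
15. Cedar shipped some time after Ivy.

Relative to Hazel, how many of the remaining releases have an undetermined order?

6

Forced after Hazel: Alder, Cedar, Fir, and Ginkgo.
That leaves Beech, Dogwood, Elm, Ivy, Juniper, and Larch with no forced order relative to Hazel — 6.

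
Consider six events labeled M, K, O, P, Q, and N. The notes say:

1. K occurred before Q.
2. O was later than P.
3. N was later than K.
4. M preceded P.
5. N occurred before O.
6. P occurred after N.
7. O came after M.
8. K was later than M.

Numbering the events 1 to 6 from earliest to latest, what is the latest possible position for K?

2

K must come before N, O, P, and Q — 4 events forced after it.
Everything else can be placed before K in some valid order, so K can sit as late as position 6 − 4 = 2.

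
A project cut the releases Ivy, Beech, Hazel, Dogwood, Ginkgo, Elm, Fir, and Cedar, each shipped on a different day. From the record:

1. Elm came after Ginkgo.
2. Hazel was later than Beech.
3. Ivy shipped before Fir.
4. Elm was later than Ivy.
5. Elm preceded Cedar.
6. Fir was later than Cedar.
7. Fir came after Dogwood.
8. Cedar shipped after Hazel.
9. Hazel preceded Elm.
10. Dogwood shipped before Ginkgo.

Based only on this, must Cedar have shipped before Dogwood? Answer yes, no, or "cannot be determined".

Tracing the constraints gives Dogwood → Ginkgo → Elm → Cedar, so Dogwood must come before Cedar.
That means Cedar cannot be before Dogwood.

no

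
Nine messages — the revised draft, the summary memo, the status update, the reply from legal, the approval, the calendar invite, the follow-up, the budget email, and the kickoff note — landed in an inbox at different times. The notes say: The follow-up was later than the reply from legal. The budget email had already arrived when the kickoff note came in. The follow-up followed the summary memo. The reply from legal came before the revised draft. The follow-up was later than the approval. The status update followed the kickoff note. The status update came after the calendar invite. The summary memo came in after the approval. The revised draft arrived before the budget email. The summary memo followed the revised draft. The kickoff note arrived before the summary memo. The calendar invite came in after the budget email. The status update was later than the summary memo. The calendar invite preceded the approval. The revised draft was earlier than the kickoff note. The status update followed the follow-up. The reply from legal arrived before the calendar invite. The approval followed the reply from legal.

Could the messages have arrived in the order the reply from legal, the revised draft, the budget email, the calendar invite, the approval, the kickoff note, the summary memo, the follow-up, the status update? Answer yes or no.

yes

Check each stated constraint against the proposed order — e.g. the calendar invite is ahead of the status update; the reply from legal is ahead of the follow-up. Every pair is in the required order; nothing is violated.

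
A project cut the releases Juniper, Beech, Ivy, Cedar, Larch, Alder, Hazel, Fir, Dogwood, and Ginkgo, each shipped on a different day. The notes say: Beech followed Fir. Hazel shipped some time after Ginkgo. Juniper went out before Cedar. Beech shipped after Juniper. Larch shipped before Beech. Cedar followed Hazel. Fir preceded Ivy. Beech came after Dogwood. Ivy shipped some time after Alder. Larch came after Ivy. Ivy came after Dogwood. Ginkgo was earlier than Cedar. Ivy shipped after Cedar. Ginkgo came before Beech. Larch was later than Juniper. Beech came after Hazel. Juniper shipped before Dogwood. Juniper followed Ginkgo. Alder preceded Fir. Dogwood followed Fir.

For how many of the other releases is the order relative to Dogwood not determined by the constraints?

2

Forced before Dogwood: Alder, Fir, Ginkgo, and Juniper; forced after Dogwood: Beech, Ivy, and Larch.
That leaves Cedar and Hazel with no forced order relative to Dogwood — 2.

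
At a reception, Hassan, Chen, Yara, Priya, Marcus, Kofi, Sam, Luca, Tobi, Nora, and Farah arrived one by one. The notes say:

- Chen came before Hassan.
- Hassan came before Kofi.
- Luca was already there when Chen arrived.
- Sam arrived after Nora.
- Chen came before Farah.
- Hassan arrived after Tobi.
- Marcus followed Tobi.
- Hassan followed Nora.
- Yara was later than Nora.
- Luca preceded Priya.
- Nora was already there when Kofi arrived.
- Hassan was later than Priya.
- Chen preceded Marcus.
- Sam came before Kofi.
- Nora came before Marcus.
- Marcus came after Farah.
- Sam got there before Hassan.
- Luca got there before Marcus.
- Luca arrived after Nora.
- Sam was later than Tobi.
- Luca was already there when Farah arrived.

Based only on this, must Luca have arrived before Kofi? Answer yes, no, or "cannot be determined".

yes

Chain the constraints: Luca → Chen → Hassan → Kofi. Each link is directly stated, so Luca comes before Kofi.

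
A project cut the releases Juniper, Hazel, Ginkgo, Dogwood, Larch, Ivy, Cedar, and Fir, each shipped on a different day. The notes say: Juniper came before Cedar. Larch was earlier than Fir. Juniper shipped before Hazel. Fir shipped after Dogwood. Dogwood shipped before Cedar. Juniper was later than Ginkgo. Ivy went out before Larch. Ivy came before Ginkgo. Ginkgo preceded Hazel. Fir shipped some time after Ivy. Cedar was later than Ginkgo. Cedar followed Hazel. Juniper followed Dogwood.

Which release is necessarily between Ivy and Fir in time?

Tracing the constraints gives Ivy → Larch → Fir, so Larch sits after Ivy and before Fir.
No other release is forced both after Ivy and before Fir.

Larch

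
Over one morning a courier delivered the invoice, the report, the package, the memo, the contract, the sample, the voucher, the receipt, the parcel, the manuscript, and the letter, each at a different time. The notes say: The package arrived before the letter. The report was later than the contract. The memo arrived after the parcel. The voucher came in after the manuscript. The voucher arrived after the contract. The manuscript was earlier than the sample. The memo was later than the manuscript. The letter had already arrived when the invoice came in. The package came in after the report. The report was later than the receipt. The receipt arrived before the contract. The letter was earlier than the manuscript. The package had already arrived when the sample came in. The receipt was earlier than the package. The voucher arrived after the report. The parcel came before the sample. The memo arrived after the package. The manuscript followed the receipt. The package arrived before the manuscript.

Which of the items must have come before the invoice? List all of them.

the contract, the letter, the package, the receipt, the report

Directly stated before the invoice: the letter.
The contract reaches the invoice via the contract → the report → the package → the letter → the invoice.
The package reaches the invoice via the package → the letter → the invoice.
The receipt reaches the invoice via the receipt → the package → the letter → the invoice.
Likewise the report reaches the invoice by chaining the stated constraints.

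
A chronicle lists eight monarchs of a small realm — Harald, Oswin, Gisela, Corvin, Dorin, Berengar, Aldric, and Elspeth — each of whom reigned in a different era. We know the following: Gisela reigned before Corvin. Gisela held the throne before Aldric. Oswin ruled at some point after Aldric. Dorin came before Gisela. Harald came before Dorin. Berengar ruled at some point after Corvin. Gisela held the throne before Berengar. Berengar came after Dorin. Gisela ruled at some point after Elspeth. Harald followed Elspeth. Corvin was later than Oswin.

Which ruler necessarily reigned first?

Elspeth has a chain of constraints placing them before every other ruler, so Elspeth must be first.

Elspeth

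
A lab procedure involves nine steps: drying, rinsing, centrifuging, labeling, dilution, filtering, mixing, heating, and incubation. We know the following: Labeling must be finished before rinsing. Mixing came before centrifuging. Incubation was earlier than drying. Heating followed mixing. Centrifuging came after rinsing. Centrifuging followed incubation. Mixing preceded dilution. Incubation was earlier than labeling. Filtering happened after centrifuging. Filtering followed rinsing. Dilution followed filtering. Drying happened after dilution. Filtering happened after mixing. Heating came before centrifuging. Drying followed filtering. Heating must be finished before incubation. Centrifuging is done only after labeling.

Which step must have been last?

Every other step has a chain of constraints placing it before drying, so drying is last.

drying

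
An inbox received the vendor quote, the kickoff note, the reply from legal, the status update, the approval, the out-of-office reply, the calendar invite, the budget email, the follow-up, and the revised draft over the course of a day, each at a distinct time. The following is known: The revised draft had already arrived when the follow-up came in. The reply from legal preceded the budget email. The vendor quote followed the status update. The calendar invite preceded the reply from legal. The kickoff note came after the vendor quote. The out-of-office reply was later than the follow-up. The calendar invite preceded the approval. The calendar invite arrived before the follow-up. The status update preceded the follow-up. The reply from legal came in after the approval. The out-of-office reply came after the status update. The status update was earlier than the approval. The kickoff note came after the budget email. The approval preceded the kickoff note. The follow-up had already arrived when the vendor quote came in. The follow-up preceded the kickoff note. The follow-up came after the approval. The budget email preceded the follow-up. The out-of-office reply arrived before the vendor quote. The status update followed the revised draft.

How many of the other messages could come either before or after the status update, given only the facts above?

1

Forced before the status update: the revised draft; forced after the status update: the approval, the budget email, the follow-up, the kickoff note, the out-of-office reply, the reply from legal, and the vendor quote.
That leaves the calendar invite with no forced order relative to the status update — 1.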